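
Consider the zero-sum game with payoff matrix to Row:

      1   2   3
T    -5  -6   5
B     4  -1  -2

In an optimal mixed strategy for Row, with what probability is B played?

Row minima: T → -6, B → -2; maximin = -2.
Column maxima: 1 → 4, 2 → -1, 3 → 5; minimax = -1.
-2 ≠ -1, so there is no saddle point; optimal play is mixed.
1 is strictly dominated by 2 (it gives Row strictly more in every row), so Column never plays it.
On the remaining 2×2 (T, B vs 2, 3):
Let Row play T with probability p. Expected payoff against 2: (-6)p + (-1)(1−p) = −5p − 1; against 3: 5p + (-2)(1−p) = 7p − 2.
Setting these equal: −5p − 1 = 7p − 2 ⇒ −12p = -1 ⇒ p = 1/12, and the value is (-5)·(1/12) − 1 = -17/12.
For Column: with q = P(2), equating T's and B's payoffs gives −11q + 5 = q − 2 ⇒ q = 7/12.

11/12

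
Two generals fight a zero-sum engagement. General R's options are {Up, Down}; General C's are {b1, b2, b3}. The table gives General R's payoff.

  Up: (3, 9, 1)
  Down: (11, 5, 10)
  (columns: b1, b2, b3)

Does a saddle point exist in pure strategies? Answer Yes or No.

No

Row minima: Up → 1, Down → 5; maximin = 5.
Column maxima: b1 → 11, b2 → 9, b3 → 10; minimax = 9.
5 ≠ 9, so no pure-strategy equilibrium exists.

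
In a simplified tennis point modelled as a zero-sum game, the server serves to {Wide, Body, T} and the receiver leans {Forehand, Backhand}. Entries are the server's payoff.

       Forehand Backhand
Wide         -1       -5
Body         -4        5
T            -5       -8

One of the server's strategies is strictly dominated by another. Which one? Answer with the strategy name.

T

Wide gives a strictly higher payoff than T against every column: -1 > -5, -5 > -8.
So T is strictly dominated and the server never plays it.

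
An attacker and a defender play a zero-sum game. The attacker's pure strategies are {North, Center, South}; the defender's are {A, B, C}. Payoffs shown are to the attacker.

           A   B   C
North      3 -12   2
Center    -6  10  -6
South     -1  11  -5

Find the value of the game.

-19/15

Row minima: North → -12, Center → -6, South → -5; maximin = -5.
Column maxima: A → 3, B → 11, C → 2; minimax = 2.
-5 ≠ 2, so there is no saddle point; optimal play is mixed.
Center is strictly dominated by South, so the attacker never plays it.
With Center eliminated, A is strictly dominated by C (it gives the attacker strictly more in every remaining row), so the defender never plays it.
On the remaining 2×2 (North, South vs B, C):
Let the attacker play North with probability p. Expected payoff against B: (-12)p + 11(1−p) = −23p + 11; against C: 2p + (-5)(1−p) = 7p − 5.
Setting these equal: −23p + 11 = 7p − 5 ⇒ −30p = -16 ⇒ p = 8/15, and the value is (-23)·(8/15) + 11 = -19/15.
For the defender: with q = P(B), equating North's and South's payoffs gives −14q + 2 = 16q − 5 ⇒ q = 7/30.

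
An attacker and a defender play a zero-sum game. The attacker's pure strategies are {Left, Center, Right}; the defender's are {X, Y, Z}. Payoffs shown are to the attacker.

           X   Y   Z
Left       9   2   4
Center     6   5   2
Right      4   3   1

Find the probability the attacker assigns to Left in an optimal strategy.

Row minima: Left → 2, Center → 2, Right → 1; maximin = 2.
Column maxima: X → 9, Y → 5, Z → 4; minimax = 4.
2 ≠ 4, so there is no saddle point; optimal play is mixed.
Right is strictly dominated by Center, so the attacker never plays it.
X is strictly dominated by Y (it gives the attacker strictly more in every row), so the defender never plays it.
On the remaining 2×2 (Left, Center vs Y, Z):
Let the attacker play Left with probability p. Expected payoff against Y: 2p + 5(1−p) = −3p + 5; against Z: 4p + 2(1−p) = 2p + 2.
Setting these equal: −3p + 5 = 2p + 2 ⇒ −5p = -3 ⇒ p = 3/5, and the value is (-3)·(3/5) + 5 = 16/5.
For the defender: with q = P(Y), equating Left's and Center's payoffs gives −2q + 4 = 3q + 2 ⇒ q = 2/5.

3/5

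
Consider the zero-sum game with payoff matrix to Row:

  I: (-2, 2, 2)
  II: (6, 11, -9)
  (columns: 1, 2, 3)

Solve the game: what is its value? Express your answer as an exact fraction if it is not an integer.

Row minima: I → -2, II → -9; maximin = -2.
Column maxima: 1 → 6, 2 → 11, 3 → 2; minimax = 2.
-2 ≠ 2, so there is no saddle point; optimal play is mixed.
2 is strictly dominated by 1 (it gives Row strictly more in every row), so Column never plays it.
On the remaining 2×2 (I, II vs 1, 3):
Let Row play I with probability p. Expected payoff against 1: (-2)p + 6(1−p) = −8p + 6; against 3: 2p + (-9)(1−p) = 11p − 9.
Setting these equal: −8p + 6 = 11p − 9 ⇒ −19p = -15 ⇒ p = 15/19, and the value is (-8)·(15/19) + 6 = -6/19.
For Column: with q = P(1), equating I's and II's payoffs gives −4q + 2 = 15q − 9 ⇒ q = 11/19.

-6/19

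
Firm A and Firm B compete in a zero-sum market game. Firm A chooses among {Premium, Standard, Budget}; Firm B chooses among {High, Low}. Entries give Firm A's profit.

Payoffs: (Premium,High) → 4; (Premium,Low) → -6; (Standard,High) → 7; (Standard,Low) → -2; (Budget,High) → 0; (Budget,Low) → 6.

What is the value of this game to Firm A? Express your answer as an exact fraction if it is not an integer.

14/5

Row minima: Premium → -6, Standard → -2, Budget → 0; maximin = 0.
Column maxima: High → 7, Low → 6; minimax = 6.
0 ≠ 6, so there is no saddle point; optimal play is mixed.
Premium is strictly dominated by Standard, so Firm A never plays it.
On the remaining 2×2 (Standard, Budget vs High, Low):
Let Firm A play Standard with probability p. Expected payoff against High: 7p + 0(1−p) = 7p; against Low: (-2)p + 6(1−p) = −8p + 6.
Setting these equal: 7p = −8p + 6 ⇒ 15p = 6 ⇒ p = 2/5, and the value is (7)·(2/5) = 14/5.
For Firm B: with q = P(High), equating Standard's and Budget's payoffs gives 9q − 2 = −6q + 6 ⇒ q = 8/15.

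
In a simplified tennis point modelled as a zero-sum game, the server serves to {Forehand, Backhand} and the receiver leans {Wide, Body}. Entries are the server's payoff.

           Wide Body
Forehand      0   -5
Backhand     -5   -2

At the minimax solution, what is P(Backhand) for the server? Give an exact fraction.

Row minima: Forehand → -5, Backhand → -5; maximin = -5.
Column maxima: Wide → 0, Body → -2; minimax = -2.
-5 ≠ -2, so there is no saddle point; optimal play is mixed.
Let the server play Forehand with probability p. Expected payoff against Wide: 0p + (-5)(1−p) = 5p − 5; against Body: (-5)p + (-2)(1−p) = −3p − 2.
Setting these equal: 5p − 5 = −3p − 2 ⇒ 8p = 3 ⇒ p = 3/8, and the value is (5)·(3/8) − 5 = -25/8.
For the receiver: with q = P(Wide), equating Forehand's and Backhand's payoffs gives 5q − 5 = −3q − 2 ⇒ q = 3/8.

5/8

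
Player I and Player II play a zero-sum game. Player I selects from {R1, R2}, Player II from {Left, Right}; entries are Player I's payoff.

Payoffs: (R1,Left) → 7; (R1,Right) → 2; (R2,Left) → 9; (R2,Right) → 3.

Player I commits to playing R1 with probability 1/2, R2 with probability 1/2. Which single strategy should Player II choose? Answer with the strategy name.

Right

If Player II plays Left, Player I's expected payoff is (1/2)·7 + (1/2)·9 = 8.
If Player II plays Right, Player I's expected payoff is (1/2)·2 + (1/2)·3 = 5/2.
Player II minimizes Player I's payoff; the smallest is 5/2, so the best response is Right.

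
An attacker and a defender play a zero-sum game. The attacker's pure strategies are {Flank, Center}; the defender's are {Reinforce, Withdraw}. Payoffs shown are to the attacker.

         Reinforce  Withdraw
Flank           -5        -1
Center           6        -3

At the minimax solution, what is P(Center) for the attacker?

4/13

Row minima: Flank → -5, Center → -3; maximin = -3.
Column maxima: Reinforce → 6, Withdraw → -1; minimax = -1.
-3 ≠ -1, so there is no saddle point; optimal play is mixed.
Let the attacker play Flank with probability p. Expected payoff against Reinforce: (-5)p + 6(1−p) = −11p + 6; against Withdraw: (-1)p + (-3)(1−p) = 2p − 3.
Setting these equal: −11p + 6 = 2p − 3 ⇒ −13p = -9 ⇒ p = 9/13, and the value is (-11)·(9/13) + 6 = -21/13.
For the defender: with q = P(Reinforce), equating Flank's and Center's payoffs gives −4q − 1 = 9q − 3 ⇒ q = 2/13.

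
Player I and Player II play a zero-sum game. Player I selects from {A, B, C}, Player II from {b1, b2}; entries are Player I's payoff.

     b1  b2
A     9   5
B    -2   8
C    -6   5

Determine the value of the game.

41/7

Row minima: A → 5, B → -2, C → -6; maximin = 5.
Column maxima: b1 → 9, b2 → 8; minimax = 8.
5 ≠ 8, so there is no saddle point; optimal play is mixed.
C is strictly dominated by B, so Player I never plays it.
On the remaining 2×2 (A, B vs b1, b2):
Let Player I play A with probability p. Expected payoff against b1: 9p + (-2)(1−p) = 11p − 2; against b2: 5p + 8(1−p) = −3p + 8.
Setting these equal: 11p − 2 = −3p + 8 ⇒ 14p = 10 ⇒ p = 5/7, and the value is (11)·(5/7) − 2 = 41/7.
For Player II: with q = P(b1), equating A's and B's payoffs gives 4q + 5 = −10q + 8 ⇒ q = 3/14.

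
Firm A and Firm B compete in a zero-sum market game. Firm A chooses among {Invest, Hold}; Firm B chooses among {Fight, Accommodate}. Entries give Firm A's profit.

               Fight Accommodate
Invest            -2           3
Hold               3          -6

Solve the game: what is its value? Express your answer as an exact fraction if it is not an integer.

Row minima: Invest → -2, Hold → -6; maximin = -2.
Column maxima: Fight → 3, Accommodate → 3; minimax = 3.
-2 ≠ 3, so there is no saddle point; optimal play is mixed.
Let Firm A play Invest with probability p. Expected payoff against Fight: (-2)p + 3(1−p) = −5p + 3; against Accommodate: 3p + (-6)(1−p) = 9p − 6.
Setting these equal: −5p + 3 = 9p − 6 ⇒ −14p = -9 ⇒ p = 9/14, and the value is (-5)·(9/14) + 3 = -3/14.
For Firm B: with q = P(Fight), equating Invest's and Hold's payoffs gives −5q + 3 = 9q − 6 ⇒ q = 9/14.

-3/14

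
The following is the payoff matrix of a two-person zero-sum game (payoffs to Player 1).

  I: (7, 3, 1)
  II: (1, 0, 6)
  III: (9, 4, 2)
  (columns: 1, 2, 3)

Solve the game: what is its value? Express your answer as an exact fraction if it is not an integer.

Row minima: I → 1, II → 0, III → 2; maximin = 2.
Column maxima: 1 → 9, 2 → 4, 3 → 6; minimax = 4.
2 ≠ 4, so there is no saddle point; optimal play is mixed.
I is strictly dominated by III, so Player 1 never plays it.
1 is strictly dominated by 2 (it gives Player 1 strictly more in every row), so Player 2 never plays it.
On the remaining 2×2 (II, III vs 2, 3):
Let Player 1 play II with probability p. Expected payoff against 2: 0p + 4(1−p) = −4p + 4; against 3: 6p + 2(1−p) = 4p + 2.
Setting these equal: −4p + 4 = 4p + 2 ⇒ −8p = -2 ⇒ p = 1/4, and the value is (-4)·(1/4) + 4 = 3.
For Player 2: with q = P(2), equating II's and III's payoffs gives −6q + 6 = 2q + 2 ⇒ q = 1/2.

3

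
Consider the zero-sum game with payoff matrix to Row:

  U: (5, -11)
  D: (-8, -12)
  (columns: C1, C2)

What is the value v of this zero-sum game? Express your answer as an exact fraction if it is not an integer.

Row minima: U → -11, D → -12; maximin = -11.
Column maxima: C1 → 5, C2 → -11; minimax = -11.
Since maximin = minimax = -11, there is a saddle point and the value is -11.

-11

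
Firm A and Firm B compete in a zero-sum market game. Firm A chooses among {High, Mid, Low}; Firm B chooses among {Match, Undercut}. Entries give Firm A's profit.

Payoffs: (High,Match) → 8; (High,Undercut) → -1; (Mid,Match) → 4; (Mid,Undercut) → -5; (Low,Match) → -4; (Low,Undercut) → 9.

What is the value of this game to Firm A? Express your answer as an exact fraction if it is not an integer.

34/11

Row minima: High → -1, Mid → -5, Low → -4; maximin = -1.
Column maxima: Match → 8, Undercut → 9; minimax = 8.
-1 ≠ 8, so there is no saddle point; optimal play is mixed.
Mid is strictly dominated by High, so Firm A never plays it.
On the remaining 2×2 (High, Low vs Match, Undercut):
Let Firm A play High with probability p. Expected payoff against Match: 8p + (-4)(1−p) = 12p − 4; against Undercut: (-1)p + 9(1−p) = −10p + 9.
Setting these equal: 12p − 4 = −10p + 9 ⇒ 22p = 13 ⇒ p = 13/22, and the value is (12)·(13/22) − 4 = 34/11.
For Firm B: with q = P(Match), equating High's and Low's payoffs gives 9q − 1 = −13q + 9 ⇒ q = 5/11.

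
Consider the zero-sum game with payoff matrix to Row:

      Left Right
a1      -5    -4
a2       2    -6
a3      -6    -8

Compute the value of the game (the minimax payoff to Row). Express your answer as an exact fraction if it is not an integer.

-38/9

Row minima: a1 → -5, a2 → -6, a3 → -8; maximin = -5.
Column maxima: Left → 2, Right → -4; minimax = -4.
-5 ≠ -4, so there is no saddle point; optimal play is mixed.
a3 is strictly dominated by a1, so Row never plays it.
On the remaining 2×2 (a1, a2 vs Left, Right):
Let Row play a1 with probability p. Expected payoff against Left: (-5)p + 2(1−p) = −7p + 2; against Right: (-4)p + (-6)(1−p) = 2p − 6.
Setting these equal: −7p + 2 = 2p − 6 ⇒ −9p = -8 ⇒ p = 8/9, and the value is (-7)·(8/9) + 2 = -38/9.
For Column: with q = P(Left), equating a1's and a2's payoffs gives −q − 4 = 8q − 6 ⇒ q = 2/9.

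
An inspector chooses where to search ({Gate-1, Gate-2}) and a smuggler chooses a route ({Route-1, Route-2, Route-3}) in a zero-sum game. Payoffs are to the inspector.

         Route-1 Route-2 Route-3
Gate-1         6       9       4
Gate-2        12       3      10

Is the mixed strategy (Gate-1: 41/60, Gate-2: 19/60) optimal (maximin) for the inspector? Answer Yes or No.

Against Route-1 this mix gives (41/60)·6 + (19/60)·12 = 79/10.
Against Route-2 this mix gives (41/60)·9 + (19/60)·3 = 71/10.
Against Route-3 this mix gives (41/60)·4 + (19/60)·10 = 59/10.
The smuggler will play Route-3, holding the inspector to 59/10. Shifting weight toward the row that does better against Route-3 would raise this floor (the equalizing mix achieves 13/2 against both Route-3 and Route-2), so the proposed strategy is not optimal.

No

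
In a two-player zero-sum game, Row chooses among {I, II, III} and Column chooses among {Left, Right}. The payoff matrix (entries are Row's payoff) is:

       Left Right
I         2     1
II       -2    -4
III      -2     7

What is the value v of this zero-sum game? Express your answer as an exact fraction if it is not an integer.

8/5

Row minima: I → 1, II → -4, III → -2; maximin = 1.
Column maxima: Left → 2, Right → 7; minimax = 2.
1 ≠ 2, so there is no saddle point; optimal play is mixed.
II is strictly dominated by I, so Row never plays it.
On the remaining 2×2 (I, III vs Left, Right):
Let Row play I with probability p. Expected payoff against Left: 2p + (-2)(1−p) = 4p − 2; against Right: 1p + 7(1−p) = −6p + 7.
Setting these equal: 4p − 2 = −6p + 7 ⇒ 10p = 9 ⇒ p = 9/10, and the value is (4)·(9/10) − 2 = 8/5.
For Column: with q = P(Left), equating I's and III's payoffs gives q + 1 = −9q + 7 ⇒ q = 3/5.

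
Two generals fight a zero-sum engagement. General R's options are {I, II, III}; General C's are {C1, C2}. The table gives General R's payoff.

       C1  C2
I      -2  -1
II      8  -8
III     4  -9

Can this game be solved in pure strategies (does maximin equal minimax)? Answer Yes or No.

No

Row minima: I → -2, II → -8, III → -9; maximin = -2.
Column maxima: C1 → 8, C2 → -1; minimax = -1.
-2 ≠ -1, so no pure-strategy equilibrium exists.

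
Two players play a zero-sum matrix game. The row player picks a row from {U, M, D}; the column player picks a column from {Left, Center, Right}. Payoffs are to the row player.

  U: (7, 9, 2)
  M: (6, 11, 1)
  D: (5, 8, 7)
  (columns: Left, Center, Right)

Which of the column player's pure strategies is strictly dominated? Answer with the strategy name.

Center

Left holds the row player's payoff strictly below Center in every row: 7 < 9, 6 < 11, 5 < 8.
So Center is strictly dominated for the column player.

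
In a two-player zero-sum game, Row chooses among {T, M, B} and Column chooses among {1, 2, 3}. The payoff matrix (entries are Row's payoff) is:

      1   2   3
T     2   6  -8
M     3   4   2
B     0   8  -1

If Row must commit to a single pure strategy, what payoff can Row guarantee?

2

Row minima: T → -8, M → 2, B → -1.
The best of these is 2.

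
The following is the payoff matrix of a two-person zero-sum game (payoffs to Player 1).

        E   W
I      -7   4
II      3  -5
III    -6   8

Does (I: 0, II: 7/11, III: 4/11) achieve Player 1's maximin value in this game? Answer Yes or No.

Yes

Against E this mix gives (7/11)·3 + (4/11)·(-6) = -3/11.
Against W this mix gives (7/11)·(-5) + (4/11)·8 = -3/11.
All of Player 2's active replies (E, W) yield -3/11, and no column does worse for Player 1. The mix makes Player 2 indifferent and guarantees -3/11, so it is optimal.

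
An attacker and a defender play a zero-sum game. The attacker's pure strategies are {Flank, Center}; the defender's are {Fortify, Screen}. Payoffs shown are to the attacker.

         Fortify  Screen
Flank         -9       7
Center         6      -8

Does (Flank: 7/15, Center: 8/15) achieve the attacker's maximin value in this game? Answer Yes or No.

Yes

Against Fortify this mix gives (7/15)·(-9) + (8/15)·6 = -1.
Against Screen this mix gives (7/15)·7 + (8/15)·(-8) = -1.
All of the defender's active replies (Fortify, Screen) yield -1, and no column does worse for the attacker. The mix makes the defender indifferent and guarantees -1, so it is optimal.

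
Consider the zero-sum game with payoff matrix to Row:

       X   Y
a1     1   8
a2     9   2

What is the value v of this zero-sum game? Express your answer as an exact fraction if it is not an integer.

Row minima: a1 → 1, a2 → 2; maximin = 2.
Column maxima: X → 9, Y → 8; minimax = 8.
2 ≠ 8, so there is no saddle point; optimal play is mixed.
Let Row play a1 with probability p. Expected payoff against X: 1p + 9(1−p) = −8p + 9; against Y: 8p + 2(1−p) = 6p + 2.
Setting these equal: −8p + 9 = 6p + 2 ⇒ −14p = -7 ⇒ p = 1/2, and the value is (-8)·(1/2) + 9 = 5.
For Column: with q = P(X), equating a1's and a2's payoffs gives −7q + 8 = 7q + 2 ⇒ q = 3/7.

5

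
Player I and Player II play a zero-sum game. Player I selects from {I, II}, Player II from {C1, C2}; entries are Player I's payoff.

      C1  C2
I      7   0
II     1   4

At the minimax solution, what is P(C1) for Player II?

2/5

Row minima: I → 0, II → 1; maximin = 1.
Column maxima: C1 → 7, C2 → 4; minimax = 4.
1 ≠ 4, so there is no saddle point; optimal play is mixed.
Let Player I play I with probability p. Expected payoff against C1: 7p + 1(1−p) = 6p + 1; against C2: 0p + 4(1−p) = −4p + 4.
Setting these equal: 6p + 1 = −4p + 4 ⇒ 10p = 3 ⇒ p = 3/10, and the value is (6)·(3/10) + 1 = 14/5.
For Player II: with q = P(C1), equating I's and II's payoffs gives 7q = −3q + 4 ⇒ q = 2/5.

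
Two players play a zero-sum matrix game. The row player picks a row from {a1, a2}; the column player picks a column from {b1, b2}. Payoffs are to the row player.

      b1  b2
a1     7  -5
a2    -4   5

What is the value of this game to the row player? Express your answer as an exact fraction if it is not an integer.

Row minima: a1 → -5, a2 → -4; maximin = -4.
Column maxima: b1 → 7, b2 → 5; minimax = 5.
-4 ≠ 5, so there is no saddle point; optimal play is mixed.
Let the row player play a1 with probability p. Expected payoff against b1: 7p + (-4)(1−p) = 11p − 4; against b2: (-5)p + 5(1−p) = −10p + 5.
Setting these equal: 11p − 4 = −10p + 5 ⇒ 21p = 9 ⇒ p = 3/7, and the value is (11)·(3/7) − 4 = 5/7.
For the column player: with q = P(b1), equating a1's and a2's payoffs gives 12q − 5 = −9q + 5 ⇒ q = 10/21.

5/7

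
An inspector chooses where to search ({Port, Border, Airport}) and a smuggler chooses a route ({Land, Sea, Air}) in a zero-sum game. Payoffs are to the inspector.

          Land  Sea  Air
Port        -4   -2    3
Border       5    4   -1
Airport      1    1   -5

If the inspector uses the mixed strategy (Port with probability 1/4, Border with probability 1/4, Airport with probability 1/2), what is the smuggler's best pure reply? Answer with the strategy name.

Air

If the smuggler plays Land, the inspector's expected payoff is (1/4)·(-4) + (1/4)·5 + (1/2)·1 = 3/4.
If the smuggler plays Sea, the inspector's expected payoff is (1/4)·(-2) + (1/4)·4 + (1/2)·1 = 1.
If the smuggler plays Air, the inspector's expected payoff is (1/4)·3 + (1/4)·(-1) + (1/2)·(-5) = -2.
The smuggler minimizes the inspector's payoff; the smallest is -2, so the best response is Air.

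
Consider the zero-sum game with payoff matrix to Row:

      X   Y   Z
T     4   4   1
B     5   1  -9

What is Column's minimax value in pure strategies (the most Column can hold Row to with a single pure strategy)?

Column maxima: X → 5, Y → 4, Z → 1.
The smallest of these is 1.

1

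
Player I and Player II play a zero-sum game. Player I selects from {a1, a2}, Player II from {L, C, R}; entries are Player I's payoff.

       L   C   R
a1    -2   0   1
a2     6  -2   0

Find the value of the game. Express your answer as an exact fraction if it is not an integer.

Row minima: a1 → -2, a2 → -2; maximin = -2.
Column maxima: L → 6, C → 0, R → 1; minimax = 0.
-2 ≠ 0, so there is no saddle point; optimal play is mixed.
R is strictly dominated by C (it gives Player I strictly more in every row), so Player II never plays it.
On the remaining 2×2 (a1, a2 vs L, C):
Let Player I play a1 with probability p. Expected payoff against L: (-2)p + 6(1−p) = −8p + 6; against C: 0p + (-2)(1−p) = 2p − 2.
Setting these equal: −8p + 6 = 2p − 2 ⇒ −10p = -8 ⇒ p = 4/5, and the value is (-8)·(4/5) + 6 = -2/5.
For Player II: with q = P(L), equating a1's and a2's payoffs gives −2q = 8q − 2 ⇒ q = 1/5.

-2/5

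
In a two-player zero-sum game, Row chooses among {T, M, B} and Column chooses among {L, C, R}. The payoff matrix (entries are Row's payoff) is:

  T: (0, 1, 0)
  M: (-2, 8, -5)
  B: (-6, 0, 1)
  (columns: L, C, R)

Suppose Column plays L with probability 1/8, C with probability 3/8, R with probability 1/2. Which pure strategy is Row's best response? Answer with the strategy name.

Expected payoff of T: (1/8)·0 + (3/8)·1 + (1/2)·0 = 3/8.
Expected payoff of M: (1/8)·(-2) + (3/8)·8 + (1/2)·(-5) = 1/4.
Expected payoff of B: (1/8)·(-6) + (3/8)·0 + (1/2)·1 = -1/4.
The largest is 3/8, so Row's best response is T.

T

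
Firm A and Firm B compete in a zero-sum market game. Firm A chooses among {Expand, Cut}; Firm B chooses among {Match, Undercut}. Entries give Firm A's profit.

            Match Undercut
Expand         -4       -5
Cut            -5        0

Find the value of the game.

Row minima: Expand → -5, Cut → -5; maximin = -5.
Column maxima: Match → -4, Undercut → 0; minimax = -4.
-5 ≠ -4, so there is no saddle point; optimal play is mixed.
Let Firm A play Expand with probability p. Expected payoff against Match: (-4)p + (-5)(1−p) = p − 5; against Undercut: (-5)p + 0(1−p) = −5p.
Setting these equal: p − 5 = −5p ⇒ 6p = 5 ⇒ p = 5/6, and the value is (1)·(5/6) − 5 = -25/6.
For Firm B: with q = P(Match), equating Expand's and Cut's payoffs gives q − 5 = −5q ⇒ q = 5/6.

-25/6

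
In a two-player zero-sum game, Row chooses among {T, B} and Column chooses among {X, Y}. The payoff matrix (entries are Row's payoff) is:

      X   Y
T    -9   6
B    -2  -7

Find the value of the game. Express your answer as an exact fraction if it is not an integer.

-15/4

Row minima: T → -9, B → -7; maximin = -7.
Column maxima: X → -2, Y → 6; minimax = -2.
-7 ≠ -2, so there is no saddle point; optimal play is mixed.
Let Row play T with probability p. Expected payoff against X: (-9)p + (-2)(1−p) = −7p − 2; against Y: 6p + (-7)(1−p) = 13p − 7.
Setting these equal: −7p − 2 = 13p − 7 ⇒ −20p = -5 ⇒ p = 1/4, and the value is (-7)·(1/4) − 2 = -15/4.
For Column: with q = P(X), equating T's and B's payoffs gives −15q + 6 = 5q − 7 ⇒ q = 13/20.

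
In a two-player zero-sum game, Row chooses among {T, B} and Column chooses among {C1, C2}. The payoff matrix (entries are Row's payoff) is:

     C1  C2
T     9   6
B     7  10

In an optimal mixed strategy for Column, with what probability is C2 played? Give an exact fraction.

1/3

Row minima: T → 6, B → 7; maximin = 7.
Column maxima: C1 → 9, C2 → 10; minimax = 9.
7 ≠ 9, so there is no saddle point; optimal play is mixed.
Let Row play T with probability p. Expected payoff against C1: 9p + 7(1−p) = 2p + 7; against C2: 6p + 10(1−p) = −4p + 10.
Setting these equal: 2p + 7 = −4p + 10 ⇒ 6p = 3 ⇒ p = 1/2, and the value is (2)·(1/2) + 7 = 8.
For Column: with q = P(C1), equating T's and B's payoffs gives 3q + 6 = −3q + 10 ⇒ q = 2/3.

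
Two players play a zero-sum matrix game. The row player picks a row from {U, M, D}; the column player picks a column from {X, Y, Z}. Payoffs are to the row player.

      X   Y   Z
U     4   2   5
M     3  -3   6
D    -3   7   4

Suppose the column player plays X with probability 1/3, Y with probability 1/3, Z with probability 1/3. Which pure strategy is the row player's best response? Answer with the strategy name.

U

Expected payoff of U: (1/3)·4 + (1/3)·2 + (1/3)·5 = 11/3.
Expected payoff of M: (1/3)·3 + (1/3)·(-3) + (1/3)·6 = 2.
Expected payoff of D: (1/3)·(-3) + (1/3)·7 + (1/3)·4 = 8/3.
The largest is 11/3, so the row player's best response is U.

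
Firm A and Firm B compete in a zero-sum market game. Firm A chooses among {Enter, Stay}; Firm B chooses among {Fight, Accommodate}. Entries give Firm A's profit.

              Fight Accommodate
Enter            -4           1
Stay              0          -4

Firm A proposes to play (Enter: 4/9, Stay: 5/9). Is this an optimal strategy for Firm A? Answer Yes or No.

Yes

Against Fight this mix gives (4/9)·(-4) + (5/9)·0 = -16/9.
Against Accommodate this mix gives (4/9)·1 + (5/9)·(-4) = -16/9.
All of Firm B's active replies (Fight, Accommodate) yield -16/9, and no column does worse for Firm A. The mix makes Firm B indifferent and guarantees -16/9, so it is optimal.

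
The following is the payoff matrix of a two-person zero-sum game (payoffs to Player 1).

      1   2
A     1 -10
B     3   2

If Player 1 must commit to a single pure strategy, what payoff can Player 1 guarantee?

Row minima: A → -10, B → 2.
The best of these is 2.

2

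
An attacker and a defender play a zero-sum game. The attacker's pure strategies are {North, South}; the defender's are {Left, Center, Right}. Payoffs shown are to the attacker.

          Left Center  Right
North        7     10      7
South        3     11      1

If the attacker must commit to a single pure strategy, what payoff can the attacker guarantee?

Row minima: North → 7, South → 1.
The best of these is 7.

7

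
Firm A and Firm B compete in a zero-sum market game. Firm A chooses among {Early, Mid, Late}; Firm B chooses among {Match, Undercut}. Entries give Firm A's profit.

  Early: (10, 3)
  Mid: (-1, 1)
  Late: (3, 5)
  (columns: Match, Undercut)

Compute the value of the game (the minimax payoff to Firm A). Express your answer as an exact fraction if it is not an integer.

41/9

Row minima: Early → 3, Mid → -1, Late → 3; maximin = 3.
Column maxima: Match → 10, Undercut → 5; minimax = 5.
3 ≠ 5, so there is no saddle point; optimal play is mixed.
Mid is strictly dominated by Early, so Firm A never plays it.
On the remaining 2×2 (Early, Late vs Match, Undercut):
Let Firm A play Early with probability p. Expected payoff against Match: 10p + 3(1−p) = 7p + 3; against Undercut: 3p + 5(1−p) = −2p + 5.
Setting these equal: 7p + 3 = −2p + 5 ⇒ 9p = 2 ⇒ p = 2/9, and the value is (7)·(2/9) + 3 = 41/9.
For Firm B: with q = P(Match), equating Early's and Late's payoffs gives 7q + 3 = −2q + 5 ⇒ q = 2/9.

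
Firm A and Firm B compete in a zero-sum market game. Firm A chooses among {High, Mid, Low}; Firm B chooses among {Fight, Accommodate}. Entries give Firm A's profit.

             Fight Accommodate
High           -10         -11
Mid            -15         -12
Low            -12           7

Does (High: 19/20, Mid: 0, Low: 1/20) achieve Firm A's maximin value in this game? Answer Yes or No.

Against Fight this mix gives (19/20)·(-10) + (1/20)·(-12) = -101/10.
Against Accommodate this mix gives (19/20)·(-11) + (1/20)·7 = -101/10.
All of Firm B's active replies (Fight, Accommodate) yield -101/10, and no column does worse for Firm A. The mix makes Firm B indifferent and guarantees -101/10, so it is optimal.

Yes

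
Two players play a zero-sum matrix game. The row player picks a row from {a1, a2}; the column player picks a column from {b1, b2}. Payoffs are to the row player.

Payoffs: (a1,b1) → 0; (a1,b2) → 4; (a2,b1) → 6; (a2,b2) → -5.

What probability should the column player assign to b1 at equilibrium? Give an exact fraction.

3/5

Row minima: a1 → 0, a2 → -5; maximin = 0.
Column maxima: b1 → 6, b2 → 4; minimax = 4.
0 ≠ 4, so there is no saddle point; optimal play is mixed.
Let the row player play a1 with probability p. Expected payoff against b1: 0p + 6(1−p) = −6p + 6; against b2: 4p + (-5)(1−p) = 9p − 5.
Setting these equal: −6p + 6 = 9p − 5 ⇒ −15p = -11 ⇒ p = 11/15, and the value is (-6)·(11/15) + 6 = 8/5.
For the column player: with q = P(b1), equating a1's and a2's payoffs gives −4q + 4 = 11q − 5 ⇒ q = 3/5.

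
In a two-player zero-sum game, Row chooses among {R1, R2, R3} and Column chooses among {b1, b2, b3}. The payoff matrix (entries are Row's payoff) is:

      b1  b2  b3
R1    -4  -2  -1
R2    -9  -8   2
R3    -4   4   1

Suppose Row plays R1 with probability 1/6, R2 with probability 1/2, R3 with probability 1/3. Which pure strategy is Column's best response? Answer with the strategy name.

If Column plays b1, Row's expected payoff is (1/6)·(-4) + (1/2)·(-9) + (1/3)·(-4) = -13/2.
If Column plays b2, Row's expected payoff is (1/6)·(-2) + (1/2)·(-8) + (1/3)·4 = -3.
If Column plays b3, Row's expected payoff is (1/6)·(-1) + (1/2)·2 + (1/3)·1 = 7/6.
Column minimizes Row's payoff; the smallest is -13/2, so the best response is b1.

b1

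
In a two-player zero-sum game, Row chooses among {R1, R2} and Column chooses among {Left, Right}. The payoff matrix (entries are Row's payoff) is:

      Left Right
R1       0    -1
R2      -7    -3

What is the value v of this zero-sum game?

-1

Row minima: R1 → -1, R2 → -7; maximin = -1.
Column maxima: Left → 0, Right → -1; minimax = -1.
Since maximin = minimax = -1, there is a saddle point and the value is -1.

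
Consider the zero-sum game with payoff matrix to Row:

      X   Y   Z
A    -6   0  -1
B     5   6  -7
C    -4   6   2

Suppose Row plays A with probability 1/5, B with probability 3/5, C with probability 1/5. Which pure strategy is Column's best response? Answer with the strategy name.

If Column plays X, Row's expected payoff is (1/5)·(-6) + (3/5)·5 + (1/5)·(-4) = 1.
If Column plays Y, Row's expected payoff is (1/5)·0 + (3/5)·6 + (1/5)·6 = 24/5.
If Column plays Z, Row's expected payoff is (1/5)·(-1) + (3/5)·(-7) + (1/5)·2 = -4.
Column minimizes Row's payoff; the smallest is -4, so the best response is Z.

Z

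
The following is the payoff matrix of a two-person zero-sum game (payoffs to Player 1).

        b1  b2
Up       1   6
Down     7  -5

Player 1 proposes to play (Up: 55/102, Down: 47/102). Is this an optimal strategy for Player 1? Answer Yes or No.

No

Against b1 this mix gives (55/102)·1 + (47/102)·7 = 64/17.
Against b2 this mix gives (55/102)·6 + (47/102)·(-5) = 95/102.
Player 2 will play b2, holding Player 1 to 95/102. Shifting weight toward the row that does better against b2 would raise this floor (the equalizing mix achieves 47/17 against both b2 and b1), so the proposed strategy is not optimal.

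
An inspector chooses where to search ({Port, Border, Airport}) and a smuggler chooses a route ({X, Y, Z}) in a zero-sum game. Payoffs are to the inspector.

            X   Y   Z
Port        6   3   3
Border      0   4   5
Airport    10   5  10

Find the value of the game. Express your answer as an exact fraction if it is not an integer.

5

Row minima: Port → 3, Border → 0, Airport → 5; maximin = 5.
Column maxima: X → 10, Y → 5, Z → 10; minimax = 5.
Since maximin = minimax = 5, there is a saddle point and the value is 5.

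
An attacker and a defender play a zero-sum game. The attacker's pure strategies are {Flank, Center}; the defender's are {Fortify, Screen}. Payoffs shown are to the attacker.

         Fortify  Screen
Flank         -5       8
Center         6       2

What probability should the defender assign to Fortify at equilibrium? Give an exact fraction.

6/17

Row minima: Flank → -5, Center → 2; maximin = 2.
Column maxima: Fortify → 6, Screen → 8; minimax = 6.
2 ≠ 6, so there is no saddle point; optimal play is mixed.
Let the attacker play Flank with probability p. Expected payoff against Fortify: (-5)p + 6(1−p) = −11p + 6; against Screen: 8p + 2(1−p) = 6p + 2.
Setting these equal: −11p + 6 = 6p + 2 ⇒ −17p = -4 ⇒ p = 4/17, and the value is (-11)·(4/17) + 6 = 58/17.
For the defender: with q = P(Fortify), equating Flank's and Center's payoffs gives −13q + 8 = 4q + 2 ⇒ q = 6/17.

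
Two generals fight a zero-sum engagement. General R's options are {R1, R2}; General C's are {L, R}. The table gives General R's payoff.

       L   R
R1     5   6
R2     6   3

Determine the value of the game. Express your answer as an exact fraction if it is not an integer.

21/4

Row minima: R1 → 5, R2 → 3; maximin = 5.
Column maxima: L → 6, R → 6; minimax = 6.
5 ≠ 6, so there is no saddle point; optimal play is mixed.
Let General R play R1 with probability p. Expected payoff against L: 5p + 6(1−p) = −p + 6; against R: 6p + 3(1−p) = 3p + 3.
Setting these equal: −p + 6 = 3p + 3 ⇒ −4p = -3 ⇒ p = 3/4, and the value is (-1)·(3/4) + 6 = 21/4.
For General C: with q = P(L), equating R1's and R2's payoffs gives −q + 6 = 3q + 3 ⇒ q = 3/4.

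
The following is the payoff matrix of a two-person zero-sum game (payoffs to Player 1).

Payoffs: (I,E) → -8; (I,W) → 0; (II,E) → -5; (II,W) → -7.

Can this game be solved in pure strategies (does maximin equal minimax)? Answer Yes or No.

Row minima: I → -8, II → -7; maximin = -7.
Column maxima: E → -5, W → 0; minimax = -5.
-7 ≠ -5, so no pure-strategy equilibrium exists.

No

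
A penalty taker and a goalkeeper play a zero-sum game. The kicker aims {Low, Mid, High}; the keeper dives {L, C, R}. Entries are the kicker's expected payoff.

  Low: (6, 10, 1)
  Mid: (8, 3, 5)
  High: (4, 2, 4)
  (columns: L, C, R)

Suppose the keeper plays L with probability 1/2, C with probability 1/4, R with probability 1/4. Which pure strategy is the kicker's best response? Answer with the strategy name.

Expected payoff of Low: (1/2)·6 + (1/4)·10 + (1/4)·1 = 23/4.
Expected payoff of Mid: (1/2)·8 + (1/4)·3 + (1/4)·5 = 6.
Expected payoff of High: (1/2)·4 + (1/4)·2 + (1/4)·4 = 7/2.
The largest is 6, so the kicker's best response is Mid.

Mid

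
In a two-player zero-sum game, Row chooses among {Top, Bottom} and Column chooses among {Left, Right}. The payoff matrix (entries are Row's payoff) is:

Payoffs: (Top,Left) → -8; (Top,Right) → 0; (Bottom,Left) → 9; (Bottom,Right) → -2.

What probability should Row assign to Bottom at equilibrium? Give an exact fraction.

Row minima: Top → -8, Bottom → -2; maximin = -2.
Column maxima: Left → 9, Right → 0; minimax = 0.
-2 ≠ 0, so there is no saddle point; optimal play is mixed.
Let Row play Top with probability p. Expected payoff against Left: (-8)p + 9(1−p) = −17p + 9; against Right: 0p + (-2)(1−p) = 2p − 2.
Setting these equal: −17p + 9 = 2p − 2 ⇒ −19p = -11 ⇒ p = 11/19, and the value is (-17)·(11/19) + 9 = -16/19.
For Column: with q = P(Left), equating Top's and Bottom's payoffs gives −8q = 11q − 2 ⇒ q = 2/19.

8/19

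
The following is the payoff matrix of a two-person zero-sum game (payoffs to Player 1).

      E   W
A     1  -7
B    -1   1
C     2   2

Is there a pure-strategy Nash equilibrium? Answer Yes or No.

Yes

Row minima: A → -7, B → -1, C → 2; maximin = 2.
Column maxima: E → 2, W → 2; minimax = 2.
maximin = minimax = 2, so a saddle point exists.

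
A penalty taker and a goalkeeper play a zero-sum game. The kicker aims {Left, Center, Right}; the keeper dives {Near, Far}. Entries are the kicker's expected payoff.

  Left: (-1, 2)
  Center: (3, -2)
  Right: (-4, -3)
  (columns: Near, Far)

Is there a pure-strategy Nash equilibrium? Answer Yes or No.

No

Row minima: Left → -1, Center → -2, Right → -4; maximin = -1.
Column maxima: Near → 3, Far → 2; minimax = 2.
-1 ≠ 2, so no pure-strategy equilibrium exists.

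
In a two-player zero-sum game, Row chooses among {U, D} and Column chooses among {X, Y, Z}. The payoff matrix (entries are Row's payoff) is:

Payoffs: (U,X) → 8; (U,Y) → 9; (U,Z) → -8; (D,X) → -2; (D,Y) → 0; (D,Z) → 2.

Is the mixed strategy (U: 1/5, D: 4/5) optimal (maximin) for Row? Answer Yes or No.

Yes

Against X this mix gives (1/5)·8 + (4/5)·(-2) = 0.
Against Y this mix gives (1/5)·9 + (4/5)·0 = 9/5.
Against Z this mix gives (1/5)·(-8) + (4/5)·2 = 0.
All of Column's active replies (X, Z) yield 0, and no column does worse for Row. The mix makes Column indifferent and guarantees 0, so it is optimal.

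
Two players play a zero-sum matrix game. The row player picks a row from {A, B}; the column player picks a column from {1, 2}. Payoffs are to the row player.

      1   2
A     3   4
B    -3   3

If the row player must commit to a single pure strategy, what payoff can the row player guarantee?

3

Row minima: A → 3, B → -3.
The best of these is 3.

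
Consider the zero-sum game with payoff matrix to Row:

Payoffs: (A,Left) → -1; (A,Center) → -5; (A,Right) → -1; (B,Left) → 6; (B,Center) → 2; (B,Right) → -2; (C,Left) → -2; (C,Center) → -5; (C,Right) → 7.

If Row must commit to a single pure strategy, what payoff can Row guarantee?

Row minima: A → -5, B → -2, C → -5.
The best of these is -2.

-2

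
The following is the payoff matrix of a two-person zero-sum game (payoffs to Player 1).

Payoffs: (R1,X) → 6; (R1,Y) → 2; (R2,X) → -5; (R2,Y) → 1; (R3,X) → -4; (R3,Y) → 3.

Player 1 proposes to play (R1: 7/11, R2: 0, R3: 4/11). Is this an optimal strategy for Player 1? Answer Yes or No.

Yes

Against X this mix gives (7/11)·6 + (4/11)·(-4) = 26/11.
Against Y this mix gives (7/11)·2 + (4/11)·3 = 26/11.
All of Player 2's active replies (X, Y) yield 26/11, and no column does worse for Player 1. The mix makes Player 2 indifferent and guarantees 26/11, so it is optimal.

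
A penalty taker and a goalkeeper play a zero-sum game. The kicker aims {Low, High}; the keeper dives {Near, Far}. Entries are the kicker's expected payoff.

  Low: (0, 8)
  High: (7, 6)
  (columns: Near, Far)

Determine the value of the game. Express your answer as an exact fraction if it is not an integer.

Row minima: Low → 0, High → 6; maximin = 6.
Column maxima: Near → 7, Far → 8; minimax = 7.
6 ≠ 7, so there is no saddle point; optimal play is mixed.
Let the kicker play Low with probability p. Expected payoff against Near: 0p + 7(1−p) = −7p + 7; against Far: 8p + 6(1−p) = 2p + 6.
Setting these equal: −7p + 7 = 2p + 6 ⇒ −9p = -1 ⇒ p = 1/9, and the value is (-7)·(1/9) + 7 = 56/9.
For the keeper: with q = P(Near), equating Low's and High's payoffs gives −8q + 8 = q + 6 ⇒ q = 2/9.

56/9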